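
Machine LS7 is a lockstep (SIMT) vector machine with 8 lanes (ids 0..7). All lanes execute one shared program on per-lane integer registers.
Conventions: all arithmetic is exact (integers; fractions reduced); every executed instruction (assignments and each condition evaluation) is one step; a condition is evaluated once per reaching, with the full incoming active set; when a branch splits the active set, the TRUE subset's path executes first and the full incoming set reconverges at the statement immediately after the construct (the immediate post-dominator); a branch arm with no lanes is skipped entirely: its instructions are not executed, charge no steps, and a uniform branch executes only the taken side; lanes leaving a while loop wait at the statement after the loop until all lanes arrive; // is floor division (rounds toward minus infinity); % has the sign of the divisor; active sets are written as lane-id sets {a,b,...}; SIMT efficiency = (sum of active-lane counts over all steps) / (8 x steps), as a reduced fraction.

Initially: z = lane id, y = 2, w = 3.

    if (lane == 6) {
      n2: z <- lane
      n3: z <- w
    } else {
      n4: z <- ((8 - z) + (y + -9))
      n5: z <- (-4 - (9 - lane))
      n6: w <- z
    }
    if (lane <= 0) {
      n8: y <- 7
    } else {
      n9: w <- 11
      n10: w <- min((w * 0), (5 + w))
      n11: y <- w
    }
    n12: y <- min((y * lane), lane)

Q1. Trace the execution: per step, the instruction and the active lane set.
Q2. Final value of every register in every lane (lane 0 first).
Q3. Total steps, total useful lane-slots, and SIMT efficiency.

step 0: eval (lane == 6)             {0,1,2,3,4,5,6,7}
step 1: z <- lane                    {6}
step 2: z <- w                       {6}
step 3: z <- ((8 - z) + (y + -9))    {0,1,2,3,4,5,7}
step 4: z <- (-4 - (9 - lane))       {0,1,2,3,4,5,7}
step 5: w <- z                       {0,1,2,3,4,5,7}
step 6: eval (lane <= 0)             {0,1,2,3,4,5,6,7}
step 7: y <- 7                       {0}
step 8: w <- 11                      {1,2,3,4,5,6,7}
step 9: w <- min((w * 0), (5 + w))   {1,2,3,4,5,6,7}
step 10: y <- w                       {1,2,3,4,5,6,7}
step 11: y <- min((y * lane), lane)   {0,1,2,3,4,5,6,7}

Answer: 12 steps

z: -13,-12,-11,-10,-9,-8,3,-6
y: 0,0,0,0,0,0,0,0
w: -13,0,0,0,0,0,0,0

steps = 12; useful = 69; efficiency = 69/96 = 23/32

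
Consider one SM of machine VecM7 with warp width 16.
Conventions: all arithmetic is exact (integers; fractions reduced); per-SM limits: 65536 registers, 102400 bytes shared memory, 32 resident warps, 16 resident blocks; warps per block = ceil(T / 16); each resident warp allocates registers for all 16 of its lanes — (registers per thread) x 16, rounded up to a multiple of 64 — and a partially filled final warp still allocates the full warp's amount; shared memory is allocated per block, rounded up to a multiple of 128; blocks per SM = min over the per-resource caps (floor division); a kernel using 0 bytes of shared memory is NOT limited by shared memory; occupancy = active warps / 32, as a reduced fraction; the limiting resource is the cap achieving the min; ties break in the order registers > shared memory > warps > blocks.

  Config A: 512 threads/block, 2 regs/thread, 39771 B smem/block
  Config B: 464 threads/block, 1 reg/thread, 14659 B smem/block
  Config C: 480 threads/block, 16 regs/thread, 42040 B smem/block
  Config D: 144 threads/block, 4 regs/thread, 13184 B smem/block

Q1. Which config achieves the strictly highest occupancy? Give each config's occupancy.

occupancies: A 1, B 29/32, C 15/16, D 27/32

Answer: A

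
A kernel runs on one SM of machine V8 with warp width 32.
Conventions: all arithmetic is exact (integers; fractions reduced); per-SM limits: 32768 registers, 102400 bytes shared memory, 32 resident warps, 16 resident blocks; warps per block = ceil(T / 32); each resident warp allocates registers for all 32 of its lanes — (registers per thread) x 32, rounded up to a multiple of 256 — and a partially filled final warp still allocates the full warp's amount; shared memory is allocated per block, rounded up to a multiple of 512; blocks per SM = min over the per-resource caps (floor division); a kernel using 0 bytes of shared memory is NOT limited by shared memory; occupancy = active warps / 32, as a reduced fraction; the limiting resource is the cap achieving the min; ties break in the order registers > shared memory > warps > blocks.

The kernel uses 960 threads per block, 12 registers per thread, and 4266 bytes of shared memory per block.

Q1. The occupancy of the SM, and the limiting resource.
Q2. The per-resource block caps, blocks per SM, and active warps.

Answer: occupancy 15/16, limited by warps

registers: 2 blocks
shared memory: 22 blocks
warps: 1 block
blocks: 16 blocks

Answer: 1 block, 30 active warps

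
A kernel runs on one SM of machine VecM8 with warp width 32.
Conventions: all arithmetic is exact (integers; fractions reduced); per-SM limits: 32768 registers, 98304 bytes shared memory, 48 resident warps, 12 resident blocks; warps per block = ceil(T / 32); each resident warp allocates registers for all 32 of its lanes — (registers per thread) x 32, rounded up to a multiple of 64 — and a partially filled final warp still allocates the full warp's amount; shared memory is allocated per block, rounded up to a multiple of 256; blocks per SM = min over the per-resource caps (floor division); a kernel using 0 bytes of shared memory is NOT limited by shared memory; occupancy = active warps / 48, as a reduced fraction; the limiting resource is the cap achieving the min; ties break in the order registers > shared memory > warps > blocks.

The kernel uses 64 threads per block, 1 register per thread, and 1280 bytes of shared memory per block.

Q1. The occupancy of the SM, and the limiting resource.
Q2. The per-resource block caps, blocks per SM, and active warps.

Answer: occupancy 1/2, limited by blocks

registers: 256 blocks
shared memory: 76 blocks
warps: 24 blocks
blocks: 12 blocks

Answer: 12 blocks, 24 active warps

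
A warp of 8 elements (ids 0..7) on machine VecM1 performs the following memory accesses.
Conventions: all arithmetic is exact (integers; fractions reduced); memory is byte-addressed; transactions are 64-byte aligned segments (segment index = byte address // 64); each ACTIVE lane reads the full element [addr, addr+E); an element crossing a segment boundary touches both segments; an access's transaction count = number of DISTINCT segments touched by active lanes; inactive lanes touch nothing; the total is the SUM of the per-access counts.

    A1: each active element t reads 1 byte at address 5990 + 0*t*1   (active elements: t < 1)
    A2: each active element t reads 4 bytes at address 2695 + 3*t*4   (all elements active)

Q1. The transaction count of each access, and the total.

A1: 1 transaction
A2: 2 transactions

Answer: 1,2; total 3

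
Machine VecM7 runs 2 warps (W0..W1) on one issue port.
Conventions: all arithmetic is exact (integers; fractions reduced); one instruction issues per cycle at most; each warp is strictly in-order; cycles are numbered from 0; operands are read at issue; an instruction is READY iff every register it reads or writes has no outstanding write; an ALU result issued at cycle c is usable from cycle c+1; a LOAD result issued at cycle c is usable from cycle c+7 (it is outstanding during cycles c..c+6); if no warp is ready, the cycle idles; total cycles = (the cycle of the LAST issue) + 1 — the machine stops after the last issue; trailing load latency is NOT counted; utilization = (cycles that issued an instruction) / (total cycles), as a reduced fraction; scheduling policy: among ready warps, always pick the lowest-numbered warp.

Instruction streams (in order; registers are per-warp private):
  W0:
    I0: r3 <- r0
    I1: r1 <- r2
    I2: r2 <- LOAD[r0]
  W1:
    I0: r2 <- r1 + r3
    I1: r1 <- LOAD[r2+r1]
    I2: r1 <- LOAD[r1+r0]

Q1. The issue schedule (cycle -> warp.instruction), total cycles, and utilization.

cycle 0: W0.I0
cycle 1: W0.I1
cycle 2: W0.I2
cycle 3: W1.I0
cycle 4: W1.I1
cycle 5: idle
cycle 6: idle
cycle 7: idle
cycle 8: idle
cycle 9: idle
cycle 10: idle
cycle 11: W1.I2

Answer: 12 cycles, utilization 1/2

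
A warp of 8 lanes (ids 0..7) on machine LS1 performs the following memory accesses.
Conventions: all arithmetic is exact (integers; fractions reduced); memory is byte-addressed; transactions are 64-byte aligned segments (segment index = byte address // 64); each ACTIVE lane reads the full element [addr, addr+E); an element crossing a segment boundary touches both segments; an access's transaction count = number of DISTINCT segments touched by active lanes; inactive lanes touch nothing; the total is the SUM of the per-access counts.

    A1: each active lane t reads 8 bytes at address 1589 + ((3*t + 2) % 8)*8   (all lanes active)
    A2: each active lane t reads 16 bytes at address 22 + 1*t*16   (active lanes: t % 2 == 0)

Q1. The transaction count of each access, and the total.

A1: 2 transactions
A2: 3 transactions

Answer: 2,3; total 5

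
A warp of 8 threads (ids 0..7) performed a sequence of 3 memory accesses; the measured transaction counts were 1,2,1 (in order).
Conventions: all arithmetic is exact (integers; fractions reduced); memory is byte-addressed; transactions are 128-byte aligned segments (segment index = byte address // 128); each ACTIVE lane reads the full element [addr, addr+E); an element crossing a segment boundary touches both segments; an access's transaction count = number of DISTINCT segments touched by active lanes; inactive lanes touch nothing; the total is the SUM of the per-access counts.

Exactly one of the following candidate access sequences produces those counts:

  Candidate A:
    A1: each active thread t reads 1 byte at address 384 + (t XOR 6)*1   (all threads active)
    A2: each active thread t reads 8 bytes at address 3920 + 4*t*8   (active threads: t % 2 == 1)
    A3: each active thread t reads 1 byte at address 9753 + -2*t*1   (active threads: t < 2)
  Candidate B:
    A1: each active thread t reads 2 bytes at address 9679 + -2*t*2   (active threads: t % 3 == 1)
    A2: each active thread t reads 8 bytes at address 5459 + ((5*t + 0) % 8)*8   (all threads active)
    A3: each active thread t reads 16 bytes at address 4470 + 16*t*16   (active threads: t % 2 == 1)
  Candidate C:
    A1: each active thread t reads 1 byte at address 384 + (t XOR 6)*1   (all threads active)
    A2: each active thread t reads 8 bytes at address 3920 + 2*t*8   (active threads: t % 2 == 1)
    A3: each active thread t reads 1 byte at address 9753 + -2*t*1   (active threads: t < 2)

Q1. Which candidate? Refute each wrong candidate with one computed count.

A: A2 gives 3 transactions, not 2
B: A3 gives 8 transactions, not 1
C: all counts match (1,2,1)

Answer: C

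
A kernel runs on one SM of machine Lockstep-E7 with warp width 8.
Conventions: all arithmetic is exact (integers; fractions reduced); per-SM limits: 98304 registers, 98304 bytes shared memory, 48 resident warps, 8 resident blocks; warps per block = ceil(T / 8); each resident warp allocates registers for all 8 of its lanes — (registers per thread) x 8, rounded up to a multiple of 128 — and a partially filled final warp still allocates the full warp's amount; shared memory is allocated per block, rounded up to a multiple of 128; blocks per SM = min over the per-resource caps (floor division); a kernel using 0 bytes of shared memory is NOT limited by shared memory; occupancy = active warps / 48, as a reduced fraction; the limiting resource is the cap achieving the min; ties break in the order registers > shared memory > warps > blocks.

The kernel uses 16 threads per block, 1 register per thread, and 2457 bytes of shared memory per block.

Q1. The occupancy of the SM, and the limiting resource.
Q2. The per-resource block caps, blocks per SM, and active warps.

Answer: occupancy 1/3, limited by blocks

registers: 384 blocks
shared memory: 38 blocks
warps: 24 blocks
blocks: 8 blocks

Answer: 8 blocks, 16 active warps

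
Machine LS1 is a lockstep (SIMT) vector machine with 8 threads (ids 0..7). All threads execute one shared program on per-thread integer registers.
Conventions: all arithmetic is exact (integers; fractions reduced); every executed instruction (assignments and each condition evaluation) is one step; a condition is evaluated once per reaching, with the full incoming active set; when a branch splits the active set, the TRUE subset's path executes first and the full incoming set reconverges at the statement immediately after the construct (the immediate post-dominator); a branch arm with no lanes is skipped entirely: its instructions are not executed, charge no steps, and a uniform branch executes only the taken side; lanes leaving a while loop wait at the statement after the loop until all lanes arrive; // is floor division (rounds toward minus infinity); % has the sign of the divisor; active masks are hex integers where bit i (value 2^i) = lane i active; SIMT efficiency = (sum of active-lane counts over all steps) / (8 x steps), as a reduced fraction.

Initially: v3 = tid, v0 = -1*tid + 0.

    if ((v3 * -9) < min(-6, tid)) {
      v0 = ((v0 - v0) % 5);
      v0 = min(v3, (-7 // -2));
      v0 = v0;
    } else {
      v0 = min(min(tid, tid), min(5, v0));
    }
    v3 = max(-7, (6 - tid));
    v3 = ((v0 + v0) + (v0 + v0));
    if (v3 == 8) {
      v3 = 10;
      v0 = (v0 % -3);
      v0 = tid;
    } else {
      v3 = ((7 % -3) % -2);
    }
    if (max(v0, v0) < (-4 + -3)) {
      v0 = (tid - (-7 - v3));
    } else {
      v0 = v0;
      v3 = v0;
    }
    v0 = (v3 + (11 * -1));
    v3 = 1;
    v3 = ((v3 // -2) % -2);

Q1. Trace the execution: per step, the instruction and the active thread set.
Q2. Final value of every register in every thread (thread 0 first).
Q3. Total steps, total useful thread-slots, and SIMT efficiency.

step 0: eval ((v3 * -9) < min(-6, tid)) 0xff
step 1: v0 <- ((v0 - v0) % 5)        0xfe
step 2: v0 <- min(v3, (-7 // -2))    0xfe
step 3: v0 <- v0                     0xfe
step 4: v0 <- min(min(tid, tid), min(5, v0)) 0x01
step 5: v3 <- max(-7, (6 - tid))     0xff
step 6: v3 <- ((v0 + v0) + (v0 + v0)) 0xff
step 7: eval (v3 == 8)               0xff
step 8: v3 <- 10                     0x04
step 9: v0 <- (v0 % -3)              0x04
step 10: v0 <- tid                    0x04
step 11: v3 <- ((7 % -3) % -2)        0xfb
step 12: eval (max(v0, v0) < (-4 + -3)) 0xff
step 13: v0 <- v0                     0xff
step 14: v3 <- v0                     0xff
step 15: v0 <- (v3 + (11 * -1))       0xff
step 16: v3 <- 1                      0xff
step 17: v3 <- ((v3 // -2) % -2)      0xff

Answer: 18 steps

v3: -1,-1,-1,-1,-1,-1,-1,-1
v0: -11,-10,-9,-8,-8,-8,-8,-8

steps = 18; useful = 112; efficiency = 112/144 = 7/9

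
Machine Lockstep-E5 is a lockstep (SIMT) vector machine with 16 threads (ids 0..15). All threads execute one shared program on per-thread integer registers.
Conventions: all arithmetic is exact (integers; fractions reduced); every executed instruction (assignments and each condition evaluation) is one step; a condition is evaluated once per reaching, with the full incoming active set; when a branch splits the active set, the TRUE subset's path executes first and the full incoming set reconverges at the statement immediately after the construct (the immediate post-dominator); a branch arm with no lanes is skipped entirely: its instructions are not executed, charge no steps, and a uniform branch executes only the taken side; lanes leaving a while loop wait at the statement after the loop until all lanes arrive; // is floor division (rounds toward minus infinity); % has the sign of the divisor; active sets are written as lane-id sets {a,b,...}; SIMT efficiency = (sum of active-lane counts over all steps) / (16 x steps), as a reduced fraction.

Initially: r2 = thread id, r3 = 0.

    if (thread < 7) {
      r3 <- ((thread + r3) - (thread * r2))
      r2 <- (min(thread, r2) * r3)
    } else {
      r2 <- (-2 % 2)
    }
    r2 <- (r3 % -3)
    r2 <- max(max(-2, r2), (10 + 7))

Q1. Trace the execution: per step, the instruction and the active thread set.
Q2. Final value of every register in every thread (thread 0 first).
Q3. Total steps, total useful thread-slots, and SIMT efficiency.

step 0: eval (thread < 7)            {0,1,2,3,4,5,6,7,8,9,10,11,12,13,14,15}
step 1: r3 <- ((thread + r3) - (thread * r2)) {0,1,2,3,4,5,6}
step 2: r2 <- (min(thread, r2) * r3) {0,1,2,3,4,5,6}
step 3: r2 <- (-2 % 2)               {7,8,9,10,11,12,13,14,15}
step 4: r2 <- (r3 % -3)              {0,1,2,3,4,5,6,7,8,9,10,11,12,13,14,15}
step 5: r2 <- max(max(-2, r2), (10 + 7)) {0,1,2,3,4,5,6,7,8,9,10,11,12,13,14,15}

Answer: 6 steps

r2: 17,17,17,17,17,17,17,17,17,17,17,17,17,17,17,17
r3: 0,0,-2,-6,-12,-20,-30,0,0,0,0,0,0,0,0,0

steps = 6; useful = 71; efficiency = 71/96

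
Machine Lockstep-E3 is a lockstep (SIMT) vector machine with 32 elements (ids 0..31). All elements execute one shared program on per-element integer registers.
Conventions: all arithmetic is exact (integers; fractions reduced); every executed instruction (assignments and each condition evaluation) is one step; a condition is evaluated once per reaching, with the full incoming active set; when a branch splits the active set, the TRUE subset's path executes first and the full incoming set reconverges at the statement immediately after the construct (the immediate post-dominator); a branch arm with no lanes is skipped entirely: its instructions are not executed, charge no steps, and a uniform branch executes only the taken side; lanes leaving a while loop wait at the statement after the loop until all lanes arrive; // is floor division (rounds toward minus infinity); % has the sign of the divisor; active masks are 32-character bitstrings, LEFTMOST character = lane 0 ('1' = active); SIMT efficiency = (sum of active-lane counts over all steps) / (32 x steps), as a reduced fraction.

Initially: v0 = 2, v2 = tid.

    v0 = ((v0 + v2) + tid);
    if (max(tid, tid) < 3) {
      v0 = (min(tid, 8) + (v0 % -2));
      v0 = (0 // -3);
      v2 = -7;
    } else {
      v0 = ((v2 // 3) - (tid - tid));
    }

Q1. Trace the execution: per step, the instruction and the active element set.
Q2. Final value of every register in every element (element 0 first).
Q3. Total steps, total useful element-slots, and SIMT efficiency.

step 0: v0 <- ((v0 + v2) + tid)      11111111111111111111111111111111
step 1: eval (max(tid, tid) < 3)     11111111111111111111111111111111
step 2: v0 <- (min(tid, 8) + (v0 % -2)) 11100000000000000000000000000000
step 3: v0 <- (0 // -3)              11100000000000000000000000000000
step 4: v2 <- -7                     11100000000000000000000000000000
step 5: v0 <- ((v2 // 3) - (tid - tid)) 00011111111111111111111111111111

Answer: 6 steps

v0: 0,0,0,1,1,1,2,2,2,3,3,3,4,4,4,5,5,5,6,6,6,7,7,7,8,8,8,9,9,9,10,10
v2: -7,-7,-7,3,4,5,6,7,8,9,10,11,12,13,14,15,16,17,18,19,20,21,22,23,24,25,26,27,28,29,30,31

steps = 6; useful = 102; efficiency = 102/192 = 17/32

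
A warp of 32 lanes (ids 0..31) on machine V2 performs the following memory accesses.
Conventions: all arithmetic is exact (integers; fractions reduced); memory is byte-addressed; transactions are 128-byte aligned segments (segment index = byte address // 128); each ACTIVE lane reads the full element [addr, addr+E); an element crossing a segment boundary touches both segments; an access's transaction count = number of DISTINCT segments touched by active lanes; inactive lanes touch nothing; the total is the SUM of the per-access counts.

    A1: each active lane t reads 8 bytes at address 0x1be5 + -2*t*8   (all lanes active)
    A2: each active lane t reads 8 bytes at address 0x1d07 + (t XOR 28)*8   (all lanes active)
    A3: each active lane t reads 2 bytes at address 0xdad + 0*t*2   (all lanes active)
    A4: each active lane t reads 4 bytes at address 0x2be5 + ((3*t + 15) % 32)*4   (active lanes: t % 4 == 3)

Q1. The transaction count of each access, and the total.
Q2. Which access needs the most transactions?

A1: 5 transactions
A2: 3 transactions
A3: 1 transaction
A4: 2 transactions

Answer: 5,3,1,2; total 11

Answer: A1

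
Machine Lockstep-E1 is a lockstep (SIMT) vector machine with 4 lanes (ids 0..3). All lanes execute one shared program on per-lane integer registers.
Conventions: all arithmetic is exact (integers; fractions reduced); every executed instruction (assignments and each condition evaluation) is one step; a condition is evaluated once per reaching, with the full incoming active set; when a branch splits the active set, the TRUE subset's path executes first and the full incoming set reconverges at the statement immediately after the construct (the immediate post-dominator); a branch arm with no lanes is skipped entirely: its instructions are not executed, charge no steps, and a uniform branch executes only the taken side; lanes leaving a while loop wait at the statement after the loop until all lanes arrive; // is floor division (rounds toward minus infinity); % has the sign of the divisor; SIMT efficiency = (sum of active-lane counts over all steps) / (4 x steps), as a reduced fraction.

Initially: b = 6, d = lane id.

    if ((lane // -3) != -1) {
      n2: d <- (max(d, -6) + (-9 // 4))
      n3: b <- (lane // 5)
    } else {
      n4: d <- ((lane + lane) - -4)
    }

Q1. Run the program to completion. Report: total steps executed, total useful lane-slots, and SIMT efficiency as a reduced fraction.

Answer: 4 steps, 9 useful, 9/16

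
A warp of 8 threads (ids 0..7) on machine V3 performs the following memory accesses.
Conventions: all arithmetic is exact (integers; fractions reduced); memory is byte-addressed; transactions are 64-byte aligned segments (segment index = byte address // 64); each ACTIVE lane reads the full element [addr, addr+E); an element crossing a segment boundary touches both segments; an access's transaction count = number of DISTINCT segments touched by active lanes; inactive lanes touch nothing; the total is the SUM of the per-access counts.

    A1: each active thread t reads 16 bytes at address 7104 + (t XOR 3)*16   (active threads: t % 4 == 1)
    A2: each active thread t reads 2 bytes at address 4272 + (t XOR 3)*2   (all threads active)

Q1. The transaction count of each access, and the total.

A1: 2 transactions
A2: 1 transaction

Answer: 2,1; total 3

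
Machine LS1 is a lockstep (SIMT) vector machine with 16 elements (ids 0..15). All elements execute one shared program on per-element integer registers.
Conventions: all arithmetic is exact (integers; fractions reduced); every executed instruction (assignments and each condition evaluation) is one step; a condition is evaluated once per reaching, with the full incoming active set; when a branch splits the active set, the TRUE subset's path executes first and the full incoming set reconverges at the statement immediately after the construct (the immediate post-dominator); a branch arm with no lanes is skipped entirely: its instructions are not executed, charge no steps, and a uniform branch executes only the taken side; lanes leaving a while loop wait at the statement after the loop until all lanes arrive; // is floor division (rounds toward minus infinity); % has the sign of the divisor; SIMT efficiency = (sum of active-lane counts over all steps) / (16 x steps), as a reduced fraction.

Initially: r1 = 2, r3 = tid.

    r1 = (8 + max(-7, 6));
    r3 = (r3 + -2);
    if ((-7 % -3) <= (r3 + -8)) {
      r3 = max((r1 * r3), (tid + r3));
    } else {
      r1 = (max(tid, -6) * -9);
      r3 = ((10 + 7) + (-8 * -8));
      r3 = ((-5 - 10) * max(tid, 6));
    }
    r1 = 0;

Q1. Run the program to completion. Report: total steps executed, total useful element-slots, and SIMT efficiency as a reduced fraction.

Answer: 8 steps, 98 useful, 49/64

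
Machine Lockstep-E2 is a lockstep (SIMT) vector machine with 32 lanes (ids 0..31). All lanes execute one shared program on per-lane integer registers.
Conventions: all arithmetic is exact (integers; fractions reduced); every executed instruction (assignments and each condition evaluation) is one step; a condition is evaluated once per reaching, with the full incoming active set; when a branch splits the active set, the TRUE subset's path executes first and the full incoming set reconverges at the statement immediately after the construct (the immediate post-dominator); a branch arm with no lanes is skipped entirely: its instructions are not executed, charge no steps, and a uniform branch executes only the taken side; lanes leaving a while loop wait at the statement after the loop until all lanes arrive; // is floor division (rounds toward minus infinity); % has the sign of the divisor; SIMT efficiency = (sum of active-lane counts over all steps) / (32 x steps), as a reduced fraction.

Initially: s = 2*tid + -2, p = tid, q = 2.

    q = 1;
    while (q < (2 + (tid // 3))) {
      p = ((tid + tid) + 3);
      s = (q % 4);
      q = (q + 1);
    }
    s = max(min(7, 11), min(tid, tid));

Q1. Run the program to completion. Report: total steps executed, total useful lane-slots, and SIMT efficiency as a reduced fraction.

Answer: 47 steps, 844 useful, 211/376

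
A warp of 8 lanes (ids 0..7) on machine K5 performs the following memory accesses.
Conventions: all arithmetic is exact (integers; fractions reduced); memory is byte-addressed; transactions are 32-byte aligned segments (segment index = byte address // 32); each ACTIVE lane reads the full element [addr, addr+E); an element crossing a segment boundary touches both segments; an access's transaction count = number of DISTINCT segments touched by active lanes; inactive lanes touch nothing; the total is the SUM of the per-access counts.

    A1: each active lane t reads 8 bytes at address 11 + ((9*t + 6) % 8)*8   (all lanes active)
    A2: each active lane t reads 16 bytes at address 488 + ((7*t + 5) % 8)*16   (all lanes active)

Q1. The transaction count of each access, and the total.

A1: 3 transactions
A2: 5 transactions

Answer: 3,5; total 8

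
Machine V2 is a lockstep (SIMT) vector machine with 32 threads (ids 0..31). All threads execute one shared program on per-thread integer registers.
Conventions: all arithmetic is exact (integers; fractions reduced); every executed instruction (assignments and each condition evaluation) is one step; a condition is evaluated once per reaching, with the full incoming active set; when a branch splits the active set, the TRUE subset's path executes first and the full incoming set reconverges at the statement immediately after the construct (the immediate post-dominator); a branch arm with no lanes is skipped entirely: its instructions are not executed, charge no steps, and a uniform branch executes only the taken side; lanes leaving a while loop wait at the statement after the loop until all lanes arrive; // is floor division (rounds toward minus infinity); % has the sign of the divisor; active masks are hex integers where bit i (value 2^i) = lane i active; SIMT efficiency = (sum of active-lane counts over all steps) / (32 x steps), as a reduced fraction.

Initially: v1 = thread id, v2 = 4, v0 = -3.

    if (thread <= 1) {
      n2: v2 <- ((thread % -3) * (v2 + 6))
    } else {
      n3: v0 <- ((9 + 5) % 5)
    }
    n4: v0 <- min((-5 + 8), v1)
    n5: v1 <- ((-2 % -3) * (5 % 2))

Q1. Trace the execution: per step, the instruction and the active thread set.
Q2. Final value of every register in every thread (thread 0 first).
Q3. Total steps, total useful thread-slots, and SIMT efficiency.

step 0: eval (thread <= 1)           0xffffffff
step 1: v2 <- ((thread % -3) * (v2 + 6)) 0x00000003
step 2: v0 <- ((9 + 5) % 5)          0xfffffffc
step 3: v0 <- min((-5 + 8), v1)      0xffffffff
step 4: v1 <- ((-2 % -3) * (5 % 2))  0xffffffff

Answer: 5 steps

v1: -2,-2,-2,-2,-2,-2,-2,-2,-2,-2,-2,-2,-2,-2,-2,-2,-2,-2,-2,-2,-2,-2,-2,-2,-2,-2,-2,-2,-2,-2,-2,-2
v2: 0,-20,4,4,4,4,4,4,4,4,4,4,4,4,4,4,4,4,4,4,4,4,4,4,4,4,4,4,4,4,4,4
v0: 0,1,2,3,3,3,3,3,3,3,3,3,3,3,3,3,3,3,3,3,3,3,3,3,3,3,3,3,3,3,3,3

steps = 5; useful = 128; efficiency = 128/160 = 4/5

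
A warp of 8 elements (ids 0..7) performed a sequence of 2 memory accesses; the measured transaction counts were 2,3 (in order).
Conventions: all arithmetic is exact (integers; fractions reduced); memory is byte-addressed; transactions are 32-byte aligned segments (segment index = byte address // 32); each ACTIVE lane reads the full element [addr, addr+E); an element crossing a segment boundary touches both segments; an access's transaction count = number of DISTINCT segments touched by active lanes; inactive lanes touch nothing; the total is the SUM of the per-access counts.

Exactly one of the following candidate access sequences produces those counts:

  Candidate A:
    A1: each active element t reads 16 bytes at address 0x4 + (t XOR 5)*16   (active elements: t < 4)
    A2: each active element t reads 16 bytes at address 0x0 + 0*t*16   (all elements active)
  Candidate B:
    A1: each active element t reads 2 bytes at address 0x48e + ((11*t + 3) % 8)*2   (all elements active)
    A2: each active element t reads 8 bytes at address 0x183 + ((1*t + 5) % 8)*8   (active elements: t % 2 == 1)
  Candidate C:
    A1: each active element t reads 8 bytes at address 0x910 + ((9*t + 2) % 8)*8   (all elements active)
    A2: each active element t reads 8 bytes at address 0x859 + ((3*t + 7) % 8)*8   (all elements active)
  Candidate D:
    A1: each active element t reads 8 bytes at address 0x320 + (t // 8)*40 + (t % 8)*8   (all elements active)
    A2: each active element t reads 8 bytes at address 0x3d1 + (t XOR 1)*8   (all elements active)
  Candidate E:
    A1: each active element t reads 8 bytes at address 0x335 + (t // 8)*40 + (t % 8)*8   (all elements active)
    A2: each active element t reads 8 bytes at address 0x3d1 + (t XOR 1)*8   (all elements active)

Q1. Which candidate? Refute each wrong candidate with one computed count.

A: A1 gives 3 transactions, not 2
B: A1 gives 1 transaction, not 2
C: A1 gives 3 transactions, not 2
E: A1 gives 3 transactions, not 2
D: all counts match (2,3)

Answer: D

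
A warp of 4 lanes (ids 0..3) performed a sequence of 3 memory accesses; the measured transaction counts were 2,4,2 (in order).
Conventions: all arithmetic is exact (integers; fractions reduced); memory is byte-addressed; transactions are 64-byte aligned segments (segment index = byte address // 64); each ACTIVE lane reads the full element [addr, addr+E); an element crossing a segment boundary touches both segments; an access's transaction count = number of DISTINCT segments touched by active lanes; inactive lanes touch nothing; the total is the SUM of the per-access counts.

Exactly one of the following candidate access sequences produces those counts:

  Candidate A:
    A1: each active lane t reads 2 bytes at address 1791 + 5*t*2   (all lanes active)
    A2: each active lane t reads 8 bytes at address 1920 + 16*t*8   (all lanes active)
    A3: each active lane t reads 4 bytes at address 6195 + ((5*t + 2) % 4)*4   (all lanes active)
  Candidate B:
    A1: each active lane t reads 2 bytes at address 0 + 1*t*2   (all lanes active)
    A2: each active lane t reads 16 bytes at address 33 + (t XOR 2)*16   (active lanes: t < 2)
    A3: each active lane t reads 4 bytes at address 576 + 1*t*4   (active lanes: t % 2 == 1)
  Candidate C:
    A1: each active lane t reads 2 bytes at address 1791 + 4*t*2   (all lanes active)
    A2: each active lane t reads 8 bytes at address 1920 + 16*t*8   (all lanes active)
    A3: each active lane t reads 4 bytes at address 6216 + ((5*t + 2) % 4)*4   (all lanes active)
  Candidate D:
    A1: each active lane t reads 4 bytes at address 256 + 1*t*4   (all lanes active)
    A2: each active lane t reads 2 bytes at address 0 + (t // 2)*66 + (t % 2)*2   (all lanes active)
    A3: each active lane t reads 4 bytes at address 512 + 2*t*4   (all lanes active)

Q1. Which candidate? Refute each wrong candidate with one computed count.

B: A1 gives 1 transaction, not 2
C: A3 gives 1 transaction, not 2
D: A1 gives 1 transaction, not 2
A: all counts match (2,4,2)

Answer: A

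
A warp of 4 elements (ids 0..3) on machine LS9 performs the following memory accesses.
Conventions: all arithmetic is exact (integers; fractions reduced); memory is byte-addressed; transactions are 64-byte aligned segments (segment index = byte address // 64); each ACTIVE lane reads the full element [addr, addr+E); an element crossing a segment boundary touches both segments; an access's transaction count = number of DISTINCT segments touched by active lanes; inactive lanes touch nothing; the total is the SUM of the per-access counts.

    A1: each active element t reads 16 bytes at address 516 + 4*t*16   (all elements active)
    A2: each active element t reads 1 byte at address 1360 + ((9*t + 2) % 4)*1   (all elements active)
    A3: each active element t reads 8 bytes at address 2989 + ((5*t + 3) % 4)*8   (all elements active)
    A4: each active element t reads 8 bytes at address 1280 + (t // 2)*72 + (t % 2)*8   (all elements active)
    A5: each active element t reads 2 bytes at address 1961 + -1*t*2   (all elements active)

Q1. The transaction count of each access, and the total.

A1: 4 transactions
A2: 1 transaction
A3: 2 transactions
A4: 2 transactions
A5: 1 transaction

Answer: 4,1,2,2,1; total 10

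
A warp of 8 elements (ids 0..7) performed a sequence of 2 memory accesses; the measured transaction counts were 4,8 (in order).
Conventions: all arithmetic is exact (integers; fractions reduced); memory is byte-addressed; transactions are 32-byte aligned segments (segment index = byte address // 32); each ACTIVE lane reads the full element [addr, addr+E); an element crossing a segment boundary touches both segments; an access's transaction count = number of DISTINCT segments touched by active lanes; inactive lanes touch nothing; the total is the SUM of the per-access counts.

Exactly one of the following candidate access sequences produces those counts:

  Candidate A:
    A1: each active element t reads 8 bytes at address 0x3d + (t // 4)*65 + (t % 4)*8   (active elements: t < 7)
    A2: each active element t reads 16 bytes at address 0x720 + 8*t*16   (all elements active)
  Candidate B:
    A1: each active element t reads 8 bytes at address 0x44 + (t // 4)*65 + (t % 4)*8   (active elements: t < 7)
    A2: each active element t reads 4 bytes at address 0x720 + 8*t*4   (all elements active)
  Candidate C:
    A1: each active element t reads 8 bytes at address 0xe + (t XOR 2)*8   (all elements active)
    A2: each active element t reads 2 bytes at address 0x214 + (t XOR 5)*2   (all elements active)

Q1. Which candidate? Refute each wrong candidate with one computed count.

B: A1 gives 3 transactions, not 4
C: A1 gives 3 transactions, not 4
A: all counts match (4,8)

Answer: A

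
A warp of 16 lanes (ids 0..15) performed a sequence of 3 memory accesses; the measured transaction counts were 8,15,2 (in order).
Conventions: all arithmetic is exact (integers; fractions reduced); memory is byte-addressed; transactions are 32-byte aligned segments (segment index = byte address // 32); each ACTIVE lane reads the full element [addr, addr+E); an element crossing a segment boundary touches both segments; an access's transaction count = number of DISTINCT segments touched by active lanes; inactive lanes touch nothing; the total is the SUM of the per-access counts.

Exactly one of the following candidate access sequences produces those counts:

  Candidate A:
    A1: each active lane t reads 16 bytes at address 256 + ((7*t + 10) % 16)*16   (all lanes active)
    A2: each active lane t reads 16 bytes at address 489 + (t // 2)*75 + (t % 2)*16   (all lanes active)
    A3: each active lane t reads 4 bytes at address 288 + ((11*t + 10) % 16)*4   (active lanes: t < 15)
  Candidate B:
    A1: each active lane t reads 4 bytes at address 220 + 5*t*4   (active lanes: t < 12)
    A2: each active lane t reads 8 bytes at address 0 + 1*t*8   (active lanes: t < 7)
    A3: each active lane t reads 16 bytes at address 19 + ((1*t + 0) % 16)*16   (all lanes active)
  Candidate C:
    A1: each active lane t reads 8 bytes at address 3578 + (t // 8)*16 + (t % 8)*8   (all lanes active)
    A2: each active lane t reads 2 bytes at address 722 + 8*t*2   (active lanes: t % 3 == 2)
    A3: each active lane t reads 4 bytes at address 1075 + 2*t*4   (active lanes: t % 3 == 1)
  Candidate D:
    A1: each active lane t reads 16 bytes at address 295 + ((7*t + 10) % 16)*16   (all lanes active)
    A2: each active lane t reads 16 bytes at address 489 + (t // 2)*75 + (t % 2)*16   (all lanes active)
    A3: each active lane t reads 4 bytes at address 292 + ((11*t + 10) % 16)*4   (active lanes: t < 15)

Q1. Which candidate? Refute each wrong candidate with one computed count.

B: A2 gives 2 transactions, not 15
C: A1 gives 4 transactions, not 8
D: A1 gives 9 transactions, not 8
A: all counts match (8,15,2)

Answer: A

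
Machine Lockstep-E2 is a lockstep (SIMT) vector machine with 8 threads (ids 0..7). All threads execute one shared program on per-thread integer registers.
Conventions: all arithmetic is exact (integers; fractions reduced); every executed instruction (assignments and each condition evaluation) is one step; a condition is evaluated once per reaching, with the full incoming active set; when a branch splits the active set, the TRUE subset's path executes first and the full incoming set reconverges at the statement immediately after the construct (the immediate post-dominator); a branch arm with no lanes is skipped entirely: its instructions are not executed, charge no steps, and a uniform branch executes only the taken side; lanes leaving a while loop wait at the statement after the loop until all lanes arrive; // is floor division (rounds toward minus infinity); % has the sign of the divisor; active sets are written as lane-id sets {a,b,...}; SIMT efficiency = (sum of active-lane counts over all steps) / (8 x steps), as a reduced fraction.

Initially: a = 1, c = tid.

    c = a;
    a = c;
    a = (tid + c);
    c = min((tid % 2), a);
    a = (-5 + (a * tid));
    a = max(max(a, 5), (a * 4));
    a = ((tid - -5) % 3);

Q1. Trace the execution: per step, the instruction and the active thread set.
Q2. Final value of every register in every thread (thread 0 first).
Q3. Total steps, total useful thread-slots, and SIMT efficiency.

step 0: c <- a                       {0,1,2,3,4,5,6,7}
step 1: a <- c                       {0,1,2,3,4,5,6,7}
step 2: a <- (tid + c)               {0,1,2,3,4,5,6,7}
step 3: c <- min((tid % 2), a)       {0,1,2,3,4,5,6,7}
step 4: a <- (-5 + (a * tid))        {0,1,2,3,4,5,6,7}
step 5: a <- max(max(a, 5), (a * 4)) {0,1,2,3,4,5,6,7}
step 6: a <- ((tid - -5) % 3)        {0,1,2,3,4,5,6,7}

Answer: 7 steps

a: 2,0,1,2,0,1,2,0
c: 0,1,0,1,0,1,0,1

steps = 7; useful = 56; efficiency = 56/56 = 1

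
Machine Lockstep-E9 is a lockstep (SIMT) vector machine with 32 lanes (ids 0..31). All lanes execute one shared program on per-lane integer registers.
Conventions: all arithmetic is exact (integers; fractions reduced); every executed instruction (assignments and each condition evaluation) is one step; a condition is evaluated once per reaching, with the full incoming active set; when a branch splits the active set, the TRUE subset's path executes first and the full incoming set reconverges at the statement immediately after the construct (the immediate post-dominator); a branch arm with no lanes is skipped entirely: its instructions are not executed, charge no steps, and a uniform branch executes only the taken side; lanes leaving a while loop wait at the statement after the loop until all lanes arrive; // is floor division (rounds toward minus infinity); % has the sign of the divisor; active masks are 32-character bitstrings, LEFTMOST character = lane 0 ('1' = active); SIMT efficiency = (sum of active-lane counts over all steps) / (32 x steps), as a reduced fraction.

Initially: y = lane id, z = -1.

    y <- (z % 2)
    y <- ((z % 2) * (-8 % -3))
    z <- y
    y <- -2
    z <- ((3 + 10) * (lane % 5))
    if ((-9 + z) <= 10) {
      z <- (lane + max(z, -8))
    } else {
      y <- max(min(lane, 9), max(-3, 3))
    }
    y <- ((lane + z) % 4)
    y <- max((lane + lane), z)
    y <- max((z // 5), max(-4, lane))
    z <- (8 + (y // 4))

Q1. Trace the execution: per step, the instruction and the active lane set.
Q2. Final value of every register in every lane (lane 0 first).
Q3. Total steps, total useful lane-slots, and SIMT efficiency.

step 0: y <- (z % 2)                 11111111111111111111111111111111
step 1: y <- ((z % 2) * (-8 % -3))   11111111111111111111111111111111
step 2: z <- y                       11111111111111111111111111111111
step 3: y <- -2                      11111111111111111111111111111111
step 4: z <- ((3 + 10) * (lane % 5)) 11111111111111111111111111111111
step 5: eval ((-9 + z) <= 10)        11111111111111111111111111111111
step 6: z <- (lane + max(z, -8))     11000110001100011000110001100011
step 7: y <- max(min(lane, 9), max(-3, 3)) 00111001110011100111001110011100
step 8: y <- ((lane + z) % 4)        11111111111111111111111111111111
step 9: y <- max((lane + lane), z)   11111111111111111111111111111111
step 10: y <- max((z // 5), max(-4, lane)) 11111111111111111111111111111111
step 11: z <- (8 + (y // 4))          11111111111111111111111111111111

Answer: 12 steps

y: 0,2,5,7,10,5,6,7,8,10,10,11,12,13,14,15,16,17,18,19,20,21,22,23,24,25,26,27,28,29,30,31
z: 8,8,9,9,10,9,9,9,10,10,10,10,11,11,11,11,12,12,12,12,13,13,13,13,14,14,14,14,15,15,15,15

steps = 12; useful = 352; efficiency = 352/384 = 11/12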